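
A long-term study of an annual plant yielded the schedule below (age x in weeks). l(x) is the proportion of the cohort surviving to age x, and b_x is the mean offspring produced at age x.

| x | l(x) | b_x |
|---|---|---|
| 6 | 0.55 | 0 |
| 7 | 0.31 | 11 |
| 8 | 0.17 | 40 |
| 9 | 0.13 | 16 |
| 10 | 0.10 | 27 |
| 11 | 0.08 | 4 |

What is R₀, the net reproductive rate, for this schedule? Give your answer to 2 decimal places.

15.31

R₀ = Σ l(x) b_x:
  age 6: 0.55 × 0 = 0.0000
  age 7: 0.31 × 11 = 3.4100
  age 8: 0.17 × 40 = 6.8000
  age 9: 0.13 × 16 = 2.0800
  age 10: 0.10 × 27 = 2.7000
  age 11: 0.08 × 4 = 0.3200
R₀ = 0.0000 + 3.4100 + 6.8000 + 2.0800 + 2.7000 + 0.3200 = 15.3100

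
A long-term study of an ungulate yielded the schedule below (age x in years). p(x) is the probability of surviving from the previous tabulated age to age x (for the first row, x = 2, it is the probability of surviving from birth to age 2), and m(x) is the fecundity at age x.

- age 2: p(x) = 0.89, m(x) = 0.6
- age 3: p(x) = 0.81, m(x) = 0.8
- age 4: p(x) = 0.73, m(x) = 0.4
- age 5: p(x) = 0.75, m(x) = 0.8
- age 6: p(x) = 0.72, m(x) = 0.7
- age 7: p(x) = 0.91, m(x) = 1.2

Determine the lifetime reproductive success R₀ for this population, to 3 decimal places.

Survivorship from birth: l_x = p_2·p_3·…·p_x.
  l_2 = 0.89000
  l_3 = 0.72090
  l_4 = 0.52626
  l_5 = 0.39469
  l_6 = 0.28418
  l_7 = 0.25860
R₀ = Σ l_x m(x):
  age 2: 0.89000 × 0.6 = 0.5340
  age 3: 0.72090 × 0.8 = 0.5767
  age 4: 0.52626 × 0.4 = 0.2105
  age 5: 0.39469 × 0.8 = 0.3158
  age 6: 0.28418 × 0.7 = 0.1989
  age 7: 0.25860 × 1.2 = 0.3103
R₀ = 0.5340 + 0.5767 + 0.2105 + 0.3158 + 0.1989 + 0.3103 = 2.1462

2.146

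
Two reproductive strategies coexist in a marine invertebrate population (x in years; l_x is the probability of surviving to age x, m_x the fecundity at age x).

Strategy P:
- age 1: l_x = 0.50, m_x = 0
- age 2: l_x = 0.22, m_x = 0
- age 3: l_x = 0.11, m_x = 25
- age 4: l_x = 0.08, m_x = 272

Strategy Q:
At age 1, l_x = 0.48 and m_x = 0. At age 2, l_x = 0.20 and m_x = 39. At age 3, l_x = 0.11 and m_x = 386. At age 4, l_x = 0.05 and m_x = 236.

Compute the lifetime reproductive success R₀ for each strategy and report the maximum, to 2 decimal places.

62.06

Strategy P: R₀ = 0.50×0 + 0.22×0 + 0.11×25 + 0.08×272 = 24.5100
Strategy Q: R₀ = 0.48×0 + 0.20×39 + 0.11×386 + 0.05×236 = 62.0600
Highest R₀: strategy Q with 62.0600.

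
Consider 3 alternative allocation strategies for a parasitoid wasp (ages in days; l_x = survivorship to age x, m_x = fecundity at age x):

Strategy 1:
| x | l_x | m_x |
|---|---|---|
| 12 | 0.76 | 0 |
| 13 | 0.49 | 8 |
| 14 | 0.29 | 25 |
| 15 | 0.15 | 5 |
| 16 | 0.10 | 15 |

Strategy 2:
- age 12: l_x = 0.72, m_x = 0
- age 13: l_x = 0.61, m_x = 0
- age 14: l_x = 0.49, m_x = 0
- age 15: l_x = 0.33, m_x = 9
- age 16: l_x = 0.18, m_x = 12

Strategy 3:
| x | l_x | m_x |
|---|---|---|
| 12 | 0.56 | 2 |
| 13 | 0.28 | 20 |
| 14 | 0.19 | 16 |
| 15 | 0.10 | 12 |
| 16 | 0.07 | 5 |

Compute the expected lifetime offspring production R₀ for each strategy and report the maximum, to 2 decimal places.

Strategy 1: R₀ = 0.76×0 + 0.49×8 + 0.29×25 + 0.15×5 + 0.10×15 = 13.4200
Strategy 2: R₀ = 0.72×0 + 0.61×0 + 0.49×0 + 0.33×9 + 0.18×12 = 5.1300
Strategy 3: R₀ = 0.56×2 + 0.28×20 + 0.19×16 + 0.10×12 + 0.07×5 = 11.3100
Highest R₀: strategy 1 with 13.4200.

13.42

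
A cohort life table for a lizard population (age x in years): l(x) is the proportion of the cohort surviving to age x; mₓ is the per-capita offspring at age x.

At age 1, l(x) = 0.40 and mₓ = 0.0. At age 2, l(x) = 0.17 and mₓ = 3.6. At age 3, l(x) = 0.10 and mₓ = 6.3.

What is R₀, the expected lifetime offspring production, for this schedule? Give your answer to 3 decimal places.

1.242

R₀ = Σ l(x) mₓ:
  age 1: 0.40 × 0.0 = 0.0000
  age 2: 0.17 × 3.6 = 0.6120
  age 3: 0.10 × 6.3 = 0.6300
R₀ = 0.0000 + 0.6120 + 0.6300 = 1.2420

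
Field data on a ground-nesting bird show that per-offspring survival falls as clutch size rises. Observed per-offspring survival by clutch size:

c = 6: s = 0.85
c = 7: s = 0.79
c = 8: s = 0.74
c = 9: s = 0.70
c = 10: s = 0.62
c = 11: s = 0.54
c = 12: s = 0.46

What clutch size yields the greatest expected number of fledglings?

Expected fledglings = c × s(c):
  c=6: 6 × 0.85 = 5.100
  c=7: 7 × 0.79 = 5.530
  c=8: 8 × 0.74 = 5.920
  c=9: 9 × 0.70 = 6.300
  c=10: 10 × 0.62 = 6.200
  c=11: 11 × 0.54 = 5.940
  c=12: 12 × 0.46 = 5.520
Maximum at c = 9 (6.300 fledglings).

9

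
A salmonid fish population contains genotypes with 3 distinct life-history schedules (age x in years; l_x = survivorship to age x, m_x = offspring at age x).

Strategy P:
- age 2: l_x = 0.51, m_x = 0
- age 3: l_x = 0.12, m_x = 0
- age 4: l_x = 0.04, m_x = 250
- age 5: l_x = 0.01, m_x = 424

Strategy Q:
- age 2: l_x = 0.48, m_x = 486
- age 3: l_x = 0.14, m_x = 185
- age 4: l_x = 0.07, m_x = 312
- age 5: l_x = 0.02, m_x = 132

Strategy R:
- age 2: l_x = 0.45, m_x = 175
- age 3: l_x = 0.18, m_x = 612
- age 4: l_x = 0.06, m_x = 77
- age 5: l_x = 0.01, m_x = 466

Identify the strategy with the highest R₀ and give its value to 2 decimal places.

Strategy P: R₀ = 0.51×0 + 0.12×0 + 0.04×250 + 0.01×424 = 14.2400
Strategy Q: R₀ = 0.48×486 + 0.14×185 + 0.07×312 + 0.02×132 = 283.6600
Strategy R: R₀ = 0.45×175 + 0.18×612 + 0.06×77 + 0.01×466 = 198.1900
Highest R₀: strategy Q with 283.6600.

283.66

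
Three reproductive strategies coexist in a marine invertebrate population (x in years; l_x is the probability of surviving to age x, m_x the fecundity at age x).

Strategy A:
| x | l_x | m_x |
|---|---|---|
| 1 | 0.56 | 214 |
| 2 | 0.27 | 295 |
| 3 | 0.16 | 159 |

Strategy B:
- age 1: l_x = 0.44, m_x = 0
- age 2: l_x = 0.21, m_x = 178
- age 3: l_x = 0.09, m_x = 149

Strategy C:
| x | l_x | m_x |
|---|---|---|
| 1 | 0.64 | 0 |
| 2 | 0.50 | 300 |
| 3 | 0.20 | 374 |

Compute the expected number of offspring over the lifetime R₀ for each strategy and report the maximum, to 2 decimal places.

Strategy A: R₀ = 0.56×214 + 0.27×295 + 0.16×159 = 224.9300
Strategy B: R₀ = 0.44×0 + 0.21×178 + 0.09×149 = 50.7900
Strategy C: R₀ = 0.64×0 + 0.50×300 + 0.20×374 = 224.8000
Highest R₀: strategy A with 224.9300.

224.93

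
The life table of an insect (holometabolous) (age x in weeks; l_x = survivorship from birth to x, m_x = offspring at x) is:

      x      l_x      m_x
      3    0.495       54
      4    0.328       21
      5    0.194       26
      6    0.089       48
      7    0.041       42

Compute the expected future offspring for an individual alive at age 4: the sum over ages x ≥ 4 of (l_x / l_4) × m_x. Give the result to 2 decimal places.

54.65

l_4 = 0.328. Conditional survival from age 4 to x is l_x / l_4.
  x=4: (0.328/0.328) × 21 = 21.0000
  x=5: (0.194/0.328) × 26 = 15.3780
  x=6: (0.089/0.328) × 48 = 13.0244
  x=7: (0.041/0.328) × 42 = 5.2500
Sum = 21.0000 + 15.3780 + 13.0244 + 5.2500 = 54.6524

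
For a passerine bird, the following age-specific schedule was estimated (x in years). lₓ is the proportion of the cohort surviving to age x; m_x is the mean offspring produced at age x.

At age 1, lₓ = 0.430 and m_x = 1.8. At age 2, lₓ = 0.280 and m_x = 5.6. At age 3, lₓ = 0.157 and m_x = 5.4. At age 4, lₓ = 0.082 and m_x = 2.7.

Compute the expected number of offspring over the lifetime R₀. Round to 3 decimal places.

3.411

R₀ = Σ lₓ m_x:
  age 1: 0.430 × 1.8 = 0.7740
  age 2: 0.280 × 5.6 = 1.5680
  age 3: 0.157 × 5.4 = 0.8478
  age 4: 0.082 × 2.7 = 0.2214
R₀ = 0.7740 + 1.5680 + 0.8478 + 0.2214 = 3.4112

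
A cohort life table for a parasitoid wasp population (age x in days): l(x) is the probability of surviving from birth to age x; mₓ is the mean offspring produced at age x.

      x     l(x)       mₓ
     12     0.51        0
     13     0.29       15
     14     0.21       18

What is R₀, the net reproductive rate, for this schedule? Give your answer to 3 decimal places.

R₀ = Σ l(x) mₓ:
  age 12: 0.51 × 0 = 0.0000
  age 13: 0.29 × 15 = 4.3500
  age 14: 0.21 × 18 = 3.7800
R₀ = 0.0000 + 4.3500 + 3.7800 = 8.1300

8.130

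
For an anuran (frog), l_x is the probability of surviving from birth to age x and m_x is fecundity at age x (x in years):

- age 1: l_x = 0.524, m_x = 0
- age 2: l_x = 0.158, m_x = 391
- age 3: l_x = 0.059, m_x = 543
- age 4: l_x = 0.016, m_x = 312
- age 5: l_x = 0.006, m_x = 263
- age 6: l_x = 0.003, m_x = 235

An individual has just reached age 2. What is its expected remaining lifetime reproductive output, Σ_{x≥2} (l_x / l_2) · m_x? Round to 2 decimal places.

l_2 = 0.158. Conditional survival from age 2 to x is l_x / l_2.
  x=2: (0.158/0.158) × 391 = 391.0000
  x=3: (0.059/0.158) × 543 = 202.7658
  x=4: (0.016/0.158) × 312 = 31.5949
  x=5: (0.006/0.158) × 263 = 9.9873
  x=6: (0.003/0.158) × 235 = 4.4620
Sum = 391.0000 + 202.7658 + 31.5949 + 9.9873 + 4.4620 = 639.8101

639.81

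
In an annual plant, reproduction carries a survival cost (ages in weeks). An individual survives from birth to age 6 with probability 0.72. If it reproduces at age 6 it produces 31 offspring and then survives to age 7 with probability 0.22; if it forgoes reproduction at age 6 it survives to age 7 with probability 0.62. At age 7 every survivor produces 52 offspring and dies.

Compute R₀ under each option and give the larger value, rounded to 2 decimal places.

30.56

breed at age 6: R₀ = 0.72 × (31 + 0.22 × 52) = 0.72 × 42.4400 = 30.5568
delay to age 7: R₀ = 0.72 × (0.62 × 52) = 0.72 × 32.2400 = 23.2128
Higher: breed at age 6 (30.5568).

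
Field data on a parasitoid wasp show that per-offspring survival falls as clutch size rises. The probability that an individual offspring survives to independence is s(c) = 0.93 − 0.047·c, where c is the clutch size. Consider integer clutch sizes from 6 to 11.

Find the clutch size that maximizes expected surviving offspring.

Expected surviving offspring = c × s(c):
  c=6: 6 × 0.648 = 3.888
  c=7: 7 × 0.601 = 4.207
  c=8: 8 × 0.554 = 4.432
  c=9: 9 × 0.507 = 4.563
  c=10: 10 × 0.460 = 4.600
  c=11: 11 × 0.413 = 4.543
Maximum at c = 10 (4.600 surviving offspring).

10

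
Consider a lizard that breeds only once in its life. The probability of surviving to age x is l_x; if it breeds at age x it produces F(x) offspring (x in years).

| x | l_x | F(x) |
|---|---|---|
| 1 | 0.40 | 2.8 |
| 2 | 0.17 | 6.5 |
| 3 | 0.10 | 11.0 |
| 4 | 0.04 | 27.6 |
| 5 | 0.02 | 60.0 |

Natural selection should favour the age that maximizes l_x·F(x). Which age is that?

5

Expected offspring if breeding at age x = l_x × F(x):
  age 1: 0.40 × 2.8 = 1.120
  age 2: 0.17 × 6.5 = 1.105
  age 3: 0.10 × 11.0 = 1.100
  age 4: 0.04 × 27.6 = 1.104
  age 5: 0.02 × 60.0 = 1.200
Maximum at age 5 (1.200).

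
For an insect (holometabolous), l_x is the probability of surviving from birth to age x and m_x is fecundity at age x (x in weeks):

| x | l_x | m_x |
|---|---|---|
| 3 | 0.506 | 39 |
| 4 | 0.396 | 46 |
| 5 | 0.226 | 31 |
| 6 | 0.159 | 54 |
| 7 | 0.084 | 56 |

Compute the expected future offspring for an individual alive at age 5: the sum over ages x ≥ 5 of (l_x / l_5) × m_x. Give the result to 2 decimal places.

l_5 = 0.226. Conditional survival from age 5 to x is l_x / l_5.
  x=5: (0.226/0.226) × 31 = 31.0000
  x=6: (0.159/0.226) × 54 = 37.9912
  x=7: (0.084/0.226) × 56 = 20.8142
Sum = 31.0000 + 37.9912 + 20.8142 = 89.8053

89.81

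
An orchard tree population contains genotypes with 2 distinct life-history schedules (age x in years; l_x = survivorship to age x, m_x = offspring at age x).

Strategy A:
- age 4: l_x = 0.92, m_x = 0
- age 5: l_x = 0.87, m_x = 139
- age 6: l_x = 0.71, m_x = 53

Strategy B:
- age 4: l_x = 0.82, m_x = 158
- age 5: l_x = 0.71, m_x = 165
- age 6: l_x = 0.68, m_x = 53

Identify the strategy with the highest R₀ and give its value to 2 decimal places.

282.75

Strategy A: R₀ = 0.92×0 + 0.87×139 + 0.71×53 = 158.5600
Strategy B: R₀ = 0.82×158 + 0.71×165 + 0.68×53 = 282.7500
Highest R₀: strategy B with 282.7500.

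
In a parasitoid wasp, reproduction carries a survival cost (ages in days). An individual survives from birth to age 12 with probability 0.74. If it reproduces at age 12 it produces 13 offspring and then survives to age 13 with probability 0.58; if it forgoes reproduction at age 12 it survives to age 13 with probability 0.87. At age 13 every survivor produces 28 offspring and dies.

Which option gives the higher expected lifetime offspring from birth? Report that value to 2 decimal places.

breed at age 12: R₀ = 0.74 × (13 + 0.58 × 28) = 0.74 × 29.2400 = 21.6376
delay to age 13: R₀ = 0.74 × (0.87 × 28) = 0.74 × 24.3600 = 18.0264
Higher: breed at age 12 (21.6376).

21.64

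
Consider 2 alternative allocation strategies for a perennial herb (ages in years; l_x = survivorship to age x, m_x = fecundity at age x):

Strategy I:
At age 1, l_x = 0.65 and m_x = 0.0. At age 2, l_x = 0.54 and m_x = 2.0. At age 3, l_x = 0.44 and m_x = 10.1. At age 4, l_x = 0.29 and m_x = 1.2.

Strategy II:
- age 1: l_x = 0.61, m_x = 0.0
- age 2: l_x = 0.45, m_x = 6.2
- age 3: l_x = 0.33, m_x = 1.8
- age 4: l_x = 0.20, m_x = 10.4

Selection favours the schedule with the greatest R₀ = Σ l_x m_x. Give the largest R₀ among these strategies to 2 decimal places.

5.87

Strategy I: R₀ = 0.65×0.0 + 0.54×2.0 + 0.44×10.1 + 0.29×1.2 = 5.8720
Strategy II: R₀ = 0.61×0.0 + 0.45×6.2 + 0.33×1.8 + 0.20×10.4 = 5.4640
Highest R₀: strategy I with 5.8720.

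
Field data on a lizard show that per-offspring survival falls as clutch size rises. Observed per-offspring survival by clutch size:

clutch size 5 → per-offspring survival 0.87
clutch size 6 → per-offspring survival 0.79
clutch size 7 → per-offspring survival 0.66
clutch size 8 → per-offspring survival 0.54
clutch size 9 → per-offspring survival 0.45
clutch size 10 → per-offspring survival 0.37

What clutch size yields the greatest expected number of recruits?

Expected recruits = c × s(c):
  c=5: 5 × 0.87 = 4.350
  c=6: 6 × 0.79 = 4.740
  c=7: 7 × 0.66 = 4.620
  c=8: 8 × 0.54 = 4.320
  c=9: 9 × 0.45 = 4.050
  c=10: 10 × 0.37 = 3.700
Maximum at c = 6 (4.740 recruits).

6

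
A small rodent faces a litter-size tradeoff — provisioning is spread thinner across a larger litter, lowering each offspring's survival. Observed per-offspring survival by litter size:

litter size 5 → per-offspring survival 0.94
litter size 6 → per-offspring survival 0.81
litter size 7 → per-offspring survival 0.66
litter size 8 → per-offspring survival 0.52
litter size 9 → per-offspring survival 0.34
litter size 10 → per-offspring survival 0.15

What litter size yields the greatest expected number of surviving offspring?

Expected surviving offspring = c × s(c):
  c=5: 5 × 0.94 = 4.700
  c=6: 6 × 0.81 = 4.860
  c=7: 7 × 0.66 = 4.620
  c=8: 8 × 0.52 = 4.160
  c=9: 9 × 0.34 = 3.060
  c=10: 10 × 0.15 = 1.500
Maximum at c = 6 (4.860 surviving offspring).

6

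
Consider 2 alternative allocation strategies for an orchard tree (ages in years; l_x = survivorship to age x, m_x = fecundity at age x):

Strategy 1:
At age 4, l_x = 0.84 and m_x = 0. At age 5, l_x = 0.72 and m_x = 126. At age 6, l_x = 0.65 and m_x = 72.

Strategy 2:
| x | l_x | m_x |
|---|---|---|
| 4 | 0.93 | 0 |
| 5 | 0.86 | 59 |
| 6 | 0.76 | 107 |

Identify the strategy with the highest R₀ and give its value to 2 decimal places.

Strategy 1: R₀ = 0.84×0 + 0.72×126 + 0.65×72 = 137.5200
Strategy 2: R₀ = 0.93×0 + 0.86×59 + 0.76×107 = 132.0600
Highest R₀: strategy 1 with 137.5200.

137.52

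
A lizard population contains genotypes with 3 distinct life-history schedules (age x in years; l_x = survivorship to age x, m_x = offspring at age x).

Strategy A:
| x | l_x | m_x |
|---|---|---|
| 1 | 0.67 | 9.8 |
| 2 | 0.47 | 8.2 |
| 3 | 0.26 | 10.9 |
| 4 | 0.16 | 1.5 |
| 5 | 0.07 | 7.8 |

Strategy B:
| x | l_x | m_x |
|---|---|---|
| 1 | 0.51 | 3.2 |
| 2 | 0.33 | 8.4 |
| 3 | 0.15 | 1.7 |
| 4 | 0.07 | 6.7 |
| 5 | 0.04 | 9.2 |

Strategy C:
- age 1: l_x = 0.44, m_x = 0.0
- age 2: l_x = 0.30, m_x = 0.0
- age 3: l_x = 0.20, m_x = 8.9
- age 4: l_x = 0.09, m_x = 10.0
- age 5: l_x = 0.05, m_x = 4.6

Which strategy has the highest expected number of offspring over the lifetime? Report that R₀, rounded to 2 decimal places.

14.04

Strategy A: R₀ = 0.67×9.8 + 0.47×8.2 + 0.26×10.9 + 0.16×1.5 + 0.07×7.8 = 14.0400
Strategy B: R₀ = 0.51×3.2 + 0.33×8.4 + 0.15×1.7 + 0.07×6.7 + 0.04×9.2 = 5.4960
Strategy C: R₀ = 0.44×0.0 + 0.30×0.0 + 0.20×8.9 + 0.09×10.0 + 0.05×4.6 = 2.9100
Highest R₀: strategy A with 14.0400.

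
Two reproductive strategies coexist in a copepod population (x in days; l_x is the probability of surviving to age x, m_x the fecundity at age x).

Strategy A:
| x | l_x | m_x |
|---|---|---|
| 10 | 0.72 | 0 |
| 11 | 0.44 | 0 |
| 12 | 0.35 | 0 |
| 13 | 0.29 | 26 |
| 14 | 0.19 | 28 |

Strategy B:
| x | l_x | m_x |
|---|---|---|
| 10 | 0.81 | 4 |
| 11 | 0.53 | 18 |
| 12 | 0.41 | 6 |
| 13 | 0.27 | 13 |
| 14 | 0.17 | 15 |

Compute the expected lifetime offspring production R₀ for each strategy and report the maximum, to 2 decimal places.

Strategy A: R₀ = 0.72×0 + 0.44×0 + 0.35×0 + 0.29×26 + 0.19×28 = 12.8600
Strategy B: R₀ = 0.81×4 + 0.53×18 + 0.41×6 + 0.27×13 + 0.17×15 = 21.3000
Highest R₀: strategy B with 21.3000.

21.30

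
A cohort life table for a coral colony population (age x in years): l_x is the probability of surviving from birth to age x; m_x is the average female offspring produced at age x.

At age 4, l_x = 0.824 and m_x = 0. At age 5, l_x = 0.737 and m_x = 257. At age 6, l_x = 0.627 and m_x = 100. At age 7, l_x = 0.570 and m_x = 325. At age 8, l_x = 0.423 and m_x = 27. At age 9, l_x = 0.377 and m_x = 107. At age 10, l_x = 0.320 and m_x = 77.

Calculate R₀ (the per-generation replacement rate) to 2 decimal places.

513.76

R₀ = Σ l_x m_x:
  age 4: 0.824 × 0 = 0.0000
  age 5: 0.737 × 257 = 189.4090
  age 6: 0.627 × 100 = 62.7000
  age 7: 0.570 × 325 = 185.2500
  age 8: 0.423 × 27 = 11.4210
  age 9: 0.377 × 107 = 40.3390
  age 10: 0.320 × 77 = 24.6400
R₀ = 0.0000 + 189.4090 + 62.7000 + 185.2500 + 11.4210 + 40.3390 + 24.6400 = 513.7590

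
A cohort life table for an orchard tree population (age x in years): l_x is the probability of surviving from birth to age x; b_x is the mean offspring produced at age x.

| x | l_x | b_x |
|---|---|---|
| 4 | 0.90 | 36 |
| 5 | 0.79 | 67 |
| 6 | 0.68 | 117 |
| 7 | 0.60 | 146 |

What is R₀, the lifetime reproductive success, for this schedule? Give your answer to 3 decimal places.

R₀ = Σ l_x b_x:
  age 4: 0.90 × 36 = 32.4000
  age 5: 0.79 × 67 = 52.9300
  age 6: 0.68 × 117 = 79.5600
  age 7: 0.60 × 146 = 87.6000
R₀ = 32.4000 + 52.9300 + 79.5600 + 87.6000 = 252.4900

252.490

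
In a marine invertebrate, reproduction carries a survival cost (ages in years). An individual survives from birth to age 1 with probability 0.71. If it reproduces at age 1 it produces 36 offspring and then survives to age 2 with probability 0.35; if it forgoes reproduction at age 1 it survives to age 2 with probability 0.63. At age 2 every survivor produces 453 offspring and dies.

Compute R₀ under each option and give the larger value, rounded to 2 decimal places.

breed at age 1: R₀ = 0.71 × (36 + 0.35 × 453) = 0.71 × 194.5500 = 138.1305
delay to age 2: R₀ = 0.71 × (0.63 × 453) = 0.71 × 285.3900 = 202.6269
Higher: delay to age 2 (202.6269).

202.63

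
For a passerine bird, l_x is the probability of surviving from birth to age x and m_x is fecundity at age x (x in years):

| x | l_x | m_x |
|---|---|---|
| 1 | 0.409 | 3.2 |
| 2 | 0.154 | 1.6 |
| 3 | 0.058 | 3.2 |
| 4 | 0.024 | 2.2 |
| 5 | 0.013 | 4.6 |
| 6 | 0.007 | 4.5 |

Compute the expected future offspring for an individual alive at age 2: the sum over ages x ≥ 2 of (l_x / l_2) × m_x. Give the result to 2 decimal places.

l_2 = 0.154. Conditional survival from age 2 to x is l_x / l_2.
  x=2: (0.154/0.154) × 1.6 = 1.6000
  x=3: (0.058/0.154) × 3.2 = 1.2052
  x=4: (0.024/0.154) × 2.2 = 0.3429
  x=5: (0.013/0.154) × 4.6 = 0.3883
  x=6: (0.007/0.154) × 4.5 = 0.2045
Sum = 1.6000 + 1.2052 + 0.3429 + 0.3883 + 0.2045 = 3.7409

3.74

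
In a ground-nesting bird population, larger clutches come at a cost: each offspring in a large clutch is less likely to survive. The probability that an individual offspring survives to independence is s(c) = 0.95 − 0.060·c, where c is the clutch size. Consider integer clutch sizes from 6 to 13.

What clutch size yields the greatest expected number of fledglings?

8

Expected fledglings = c × s(c):
  c=6: 6 × 0.590 = 3.540
  c=7: 7 × 0.530 = 3.710
  c=8: 8 × 0.470 = 3.760
  c=9: 9 × 0.410 = 3.690
  c=10: 10 × 0.350 = 3.500
  c=11: 11 × 0.290 = 3.190
  c=12: 12 × 0.230 = 2.760
  c=13: 13 × 0.170 = 2.210
Maximum at c = 8 (3.760 fledglings).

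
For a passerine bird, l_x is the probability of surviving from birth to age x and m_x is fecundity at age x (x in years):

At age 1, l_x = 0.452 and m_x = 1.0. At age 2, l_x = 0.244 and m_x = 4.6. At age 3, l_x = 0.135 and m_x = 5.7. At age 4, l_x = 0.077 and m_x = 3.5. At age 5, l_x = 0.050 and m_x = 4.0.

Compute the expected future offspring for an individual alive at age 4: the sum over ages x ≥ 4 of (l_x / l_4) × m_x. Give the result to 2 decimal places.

6.10

l_4 = 0.077. Conditional survival from age 4 to x is l_x / l_4.
  x=4: (0.077/0.077) × 3.5 = 3.5000
  x=5: (0.050/0.077) × 4.0 = 2.5974
Sum = 3.5000 + 2.5974 = 6.0974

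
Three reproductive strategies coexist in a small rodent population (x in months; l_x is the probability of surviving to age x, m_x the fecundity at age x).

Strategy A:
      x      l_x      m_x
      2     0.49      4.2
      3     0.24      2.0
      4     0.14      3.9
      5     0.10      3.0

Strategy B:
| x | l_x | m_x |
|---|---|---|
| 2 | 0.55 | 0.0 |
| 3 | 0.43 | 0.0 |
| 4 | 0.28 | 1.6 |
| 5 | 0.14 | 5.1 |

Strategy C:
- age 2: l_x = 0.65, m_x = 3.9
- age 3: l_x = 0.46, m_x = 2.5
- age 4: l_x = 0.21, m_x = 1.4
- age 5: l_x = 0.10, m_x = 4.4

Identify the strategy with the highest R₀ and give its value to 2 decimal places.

Strategy A: R₀ = 0.49×4.2 + 0.24×2.0 + 0.14×3.9 + 0.10×3.0 = 3.3840
Strategy B: R₀ = 0.55×0.0 + 0.43×0.0 + 0.28×1.6 + 0.14×5.1 = 1.1620
Strategy C: R₀ = 0.65×3.9 + 0.46×2.5 + 0.21×1.4 + 0.10×4.4 = 4.4190
Highest R₀: strategy C with 4.4190.

4.42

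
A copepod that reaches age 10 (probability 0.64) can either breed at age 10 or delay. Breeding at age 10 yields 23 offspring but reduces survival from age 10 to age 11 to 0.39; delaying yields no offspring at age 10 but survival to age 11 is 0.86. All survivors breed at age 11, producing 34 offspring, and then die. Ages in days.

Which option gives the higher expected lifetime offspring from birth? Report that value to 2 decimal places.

23.21

breed at age 10: R₀ = 0.64 × (23 + 0.39 × 34) = 0.64 × 36.2600 = 23.2064
delay to age 11: R₀ = 0.64 × (0.86 × 34) = 0.64 × 29.2400 = 18.7136
Higher: breed at age 10 (23.2064).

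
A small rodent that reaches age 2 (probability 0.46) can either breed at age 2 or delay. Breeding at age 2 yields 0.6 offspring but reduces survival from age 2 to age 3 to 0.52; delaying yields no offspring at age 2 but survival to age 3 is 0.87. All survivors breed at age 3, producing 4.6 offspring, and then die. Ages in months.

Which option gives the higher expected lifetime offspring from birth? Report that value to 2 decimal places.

breed at age 2: R₀ = 0.46 × (0.6 + 0.52 × 4.6) = 0.46 × 2.9920 = 1.3763
delay to age 3: R₀ = 0.46 × (0.87 × 4.6) = 0.46 × 4.0020 = 1.8409
Higher: delay to age 3 (1.8409).

1.84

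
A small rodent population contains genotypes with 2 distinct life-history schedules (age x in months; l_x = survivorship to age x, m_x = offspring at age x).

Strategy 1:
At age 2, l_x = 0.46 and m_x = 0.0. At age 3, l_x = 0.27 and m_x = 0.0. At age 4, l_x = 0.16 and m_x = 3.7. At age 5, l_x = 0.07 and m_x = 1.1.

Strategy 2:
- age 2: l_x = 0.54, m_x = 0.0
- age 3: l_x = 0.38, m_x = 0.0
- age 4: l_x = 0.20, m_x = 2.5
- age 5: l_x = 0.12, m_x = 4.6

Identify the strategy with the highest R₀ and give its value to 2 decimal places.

Strategy 1: R₀ = 0.46×0.0 + 0.27×0.0 + 0.16×3.7 + 0.07×1.1 = 0.6690
Strategy 2: R₀ = 0.54×0.0 + 0.38×0.0 + 0.20×2.5 + 0.12×4.6 = 1.0520
Highest R₀: strategy 2 with 1.0520.

1.05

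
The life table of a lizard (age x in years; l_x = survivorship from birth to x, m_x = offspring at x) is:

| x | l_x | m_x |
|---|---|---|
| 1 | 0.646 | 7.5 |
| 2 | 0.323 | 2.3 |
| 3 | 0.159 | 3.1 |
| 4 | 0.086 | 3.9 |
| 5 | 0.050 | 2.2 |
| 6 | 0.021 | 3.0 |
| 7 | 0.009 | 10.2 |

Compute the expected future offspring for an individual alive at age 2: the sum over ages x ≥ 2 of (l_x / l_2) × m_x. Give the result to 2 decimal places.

l_2 = 0.323. Conditional survival from age 2 to x is l_x / l_2.
  x=2: (0.323/0.323) × 2.3 = 2.3000
  x=3: (0.159/0.323) × 3.1 = 1.5260
  x=4: (0.086/0.323) × 3.9 = 1.0384
  x=5: (0.050/0.323) × 2.2 = 0.3406
  x=6: (0.021/0.323) × 3.0 = 0.1950
  x=7: (0.009/0.323) × 10.2 = 0.2842
Sum = 2.3000 + 1.5260 + 1.0384 + 0.3406 + 0.1950 + 0.2842 = 5.6842

5.68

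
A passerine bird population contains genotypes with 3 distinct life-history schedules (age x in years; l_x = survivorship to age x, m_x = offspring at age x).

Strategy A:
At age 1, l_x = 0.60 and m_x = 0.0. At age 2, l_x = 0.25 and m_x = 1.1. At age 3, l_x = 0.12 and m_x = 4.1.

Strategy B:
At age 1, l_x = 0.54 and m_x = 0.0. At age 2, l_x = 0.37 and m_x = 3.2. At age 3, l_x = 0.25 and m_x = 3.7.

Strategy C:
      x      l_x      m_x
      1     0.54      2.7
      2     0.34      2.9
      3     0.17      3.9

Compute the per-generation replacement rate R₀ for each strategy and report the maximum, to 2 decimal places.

3.11

Strategy A: R₀ = 0.60×0.0 + 0.25×1.1 + 0.12×4.1 = 0.7670
Strategy B: R₀ = 0.54×0.0 + 0.37×3.2 + 0.25×3.7 = 2.1090
Strategy C: R₀ = 0.54×2.7 + 0.34×2.9 + 0.17×3.9 = 3.1070
Highest R₀: strategy C with 3.1070.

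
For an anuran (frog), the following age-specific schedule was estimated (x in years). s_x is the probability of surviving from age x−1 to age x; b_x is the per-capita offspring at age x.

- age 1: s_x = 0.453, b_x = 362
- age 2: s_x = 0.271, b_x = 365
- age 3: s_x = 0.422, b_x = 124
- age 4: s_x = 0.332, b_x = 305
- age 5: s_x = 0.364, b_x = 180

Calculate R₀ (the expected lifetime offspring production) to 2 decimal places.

221.59

Survivorship from birth: l_x = s_1·s_2·…·s_x.
  l_1 = 0.45300
  l_2 = 0.12276
  l_3 = 0.05181
  l_4 = 0.01720
  l_5 = 0.00626
R₀ = Σ l_x b_x:
  age 1: 0.45300 × 362 = 163.9860
  age 2: 0.12276 × 365 = 44.8074
  age 3: 0.05181 × 124 = 6.4244
  age 4: 0.01720 × 305 = 5.2460
  age 5: 0.00626 × 180 = 1.1268
R₀ = 163.9860 + 44.8074 + 6.4244 + 5.2460 + 1.1268 = 221.5906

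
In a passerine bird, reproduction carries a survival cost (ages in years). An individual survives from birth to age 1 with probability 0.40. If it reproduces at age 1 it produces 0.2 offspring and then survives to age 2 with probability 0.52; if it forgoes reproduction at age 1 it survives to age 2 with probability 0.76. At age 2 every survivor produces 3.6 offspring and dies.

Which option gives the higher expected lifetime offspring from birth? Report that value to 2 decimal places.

1.09

breed at age 1: R₀ = 0.40 × (0.2 + 0.52 × 3.6) = 0.40 × 2.0720 = 0.8288
delay to age 2: R₀ = 0.40 × (0.76 × 3.6) = 0.40 × 2.7360 = 1.0944
Higher: delay to age 2 (1.0944).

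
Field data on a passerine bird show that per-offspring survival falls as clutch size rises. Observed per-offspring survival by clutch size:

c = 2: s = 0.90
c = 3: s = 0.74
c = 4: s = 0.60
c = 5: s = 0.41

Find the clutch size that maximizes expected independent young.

4

Expected independent young = c × s(c):
  c=2: 2 × 0.90 = 1.800
  c=3: 3 × 0.74 = 2.220
  c=4: 4 × 0.60 = 2.400
  c=5: 5 × 0.41 = 2.050
Maximum at c = 4 (2.400 independent young).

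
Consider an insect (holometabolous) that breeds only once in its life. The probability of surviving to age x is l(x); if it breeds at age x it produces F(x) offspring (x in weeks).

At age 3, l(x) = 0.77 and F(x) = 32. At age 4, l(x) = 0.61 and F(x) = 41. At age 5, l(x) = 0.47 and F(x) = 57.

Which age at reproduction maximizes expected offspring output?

5

Expected offspring if breeding at age x = l(x) × F(x):
  age 3: 0.77 × 32 = 24.640
  age 4: 0.61 × 41 = 25.010
  age 5: 0.47 × 57 = 26.790
Maximum at age 5 (26.790).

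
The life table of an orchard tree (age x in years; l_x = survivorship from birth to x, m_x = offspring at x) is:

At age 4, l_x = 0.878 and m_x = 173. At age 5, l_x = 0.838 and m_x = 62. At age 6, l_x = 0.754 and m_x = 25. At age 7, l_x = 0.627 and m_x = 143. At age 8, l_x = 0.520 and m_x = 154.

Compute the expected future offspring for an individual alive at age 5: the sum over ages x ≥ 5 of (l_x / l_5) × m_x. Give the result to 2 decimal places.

287.05

l_5 = 0.838. Conditional survival from age 5 to x is l_x / l_5.
  x=5: (0.838/0.838) × 62 = 62.0000
  x=6: (0.754/0.838) × 25 = 22.4940
  x=7: (0.627/0.838) × 143 = 106.9940
  x=8: (0.520/0.838) × 154 = 95.5609
Sum = 62.0000 + 22.4940 + 106.9940 + 95.5609 = 287.0489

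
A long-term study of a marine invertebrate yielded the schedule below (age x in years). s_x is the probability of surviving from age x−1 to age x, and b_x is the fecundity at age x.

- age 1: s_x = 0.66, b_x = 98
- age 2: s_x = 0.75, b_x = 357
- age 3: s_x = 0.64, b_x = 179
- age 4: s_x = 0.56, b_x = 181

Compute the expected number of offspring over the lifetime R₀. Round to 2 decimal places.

330.21

Survivorship from birth: l_x = s_1·s_2·…·s_x.
  l_1 = 0.66000
  l_2 = 0.49500
  l_3 = 0.31680
  l_4 = 0.17741
R₀ = Σ l_x b_x:
  age 1: 0.66000 × 98 = 64.6800
  age 2: 0.49500 × 357 = 176.7150
  age 3: 0.31680 × 179 = 56.7072
  age 4: 0.17741 × 181 = 32.1112
R₀ = 64.6800 + 176.7150 + 56.7072 + 32.1112 = 330.2134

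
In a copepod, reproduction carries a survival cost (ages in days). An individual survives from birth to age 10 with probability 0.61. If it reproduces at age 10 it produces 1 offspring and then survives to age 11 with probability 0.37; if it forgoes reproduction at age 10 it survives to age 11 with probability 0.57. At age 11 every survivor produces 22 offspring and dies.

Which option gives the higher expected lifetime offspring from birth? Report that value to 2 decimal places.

breed at age 10: R₀ = 0.61 × (1 + 0.37 × 22) = 0.61 × 9.1400 = 5.5754
delay to age 11: R₀ = 0.61 × (0.57 × 22) = 0.61 × 12.5400 = 7.6494
Higher: delay to age 11 (7.6494).

7.65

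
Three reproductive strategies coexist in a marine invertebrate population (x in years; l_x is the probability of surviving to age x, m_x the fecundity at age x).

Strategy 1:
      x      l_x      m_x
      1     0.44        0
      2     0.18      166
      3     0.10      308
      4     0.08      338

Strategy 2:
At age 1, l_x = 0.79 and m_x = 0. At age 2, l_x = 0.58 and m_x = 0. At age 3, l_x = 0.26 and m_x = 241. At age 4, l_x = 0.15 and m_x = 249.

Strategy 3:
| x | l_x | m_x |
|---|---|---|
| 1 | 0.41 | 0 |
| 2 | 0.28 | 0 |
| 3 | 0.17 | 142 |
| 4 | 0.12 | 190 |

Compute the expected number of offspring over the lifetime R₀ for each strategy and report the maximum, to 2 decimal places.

100.01

Strategy 1: R₀ = 0.44×0 + 0.18×166 + 0.10×308 + 0.08×338 = 87.7200
Strategy 2: R₀ = 0.79×0 + 0.58×0 + 0.26×241 + 0.15×249 = 100.0100
Strategy 3: R₀ = 0.41×0 + 0.28×0 + 0.17×142 + 0.12×190 = 46.9400
Highest R₀: strategy 2 with 100.0100.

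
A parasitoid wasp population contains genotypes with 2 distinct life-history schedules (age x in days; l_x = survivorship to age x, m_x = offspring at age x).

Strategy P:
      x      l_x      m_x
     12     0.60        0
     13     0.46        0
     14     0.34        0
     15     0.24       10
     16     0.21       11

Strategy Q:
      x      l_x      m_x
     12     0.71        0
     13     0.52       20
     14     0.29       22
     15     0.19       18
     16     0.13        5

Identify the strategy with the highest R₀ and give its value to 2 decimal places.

20.85

Strategy P: R₀ = 0.60×0 + 0.46×0 + 0.34×0 + 0.24×10 + 0.21×11 = 4.7100
Strategy Q: R₀ = 0.71×0 + 0.52×20 + 0.29×22 + 0.19×18 + 0.13×5 = 20.8500
Highest R₀: strategy Q with 20.8500.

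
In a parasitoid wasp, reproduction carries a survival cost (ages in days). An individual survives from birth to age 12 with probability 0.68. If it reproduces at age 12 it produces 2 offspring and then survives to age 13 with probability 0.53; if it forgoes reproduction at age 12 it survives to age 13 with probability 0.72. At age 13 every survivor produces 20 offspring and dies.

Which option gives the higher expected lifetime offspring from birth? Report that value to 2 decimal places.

breed at age 12: R₀ = 0.68 × (2 + 0.53 × 20) = 0.68 × 12.6000 = 8.5680
delay to age 13: R₀ = 0.68 × (0.72 × 20) = 0.68 × 14.4000 = 9.7920
Higher: delay to age 13 (9.7920).

9.79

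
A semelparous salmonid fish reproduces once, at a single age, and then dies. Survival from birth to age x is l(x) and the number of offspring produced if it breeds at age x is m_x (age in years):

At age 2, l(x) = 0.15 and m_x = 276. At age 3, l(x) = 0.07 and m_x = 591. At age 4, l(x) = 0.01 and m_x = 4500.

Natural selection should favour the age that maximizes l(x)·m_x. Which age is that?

Expected offspring if breeding at age x = l(x) × m_x:
  age 2: 0.15 × 276 = 41.400
  age 3: 0.07 × 591 = 41.370
  age 4: 0.01 × 4500 = 45.000
Maximum at age 4 (45.000).

4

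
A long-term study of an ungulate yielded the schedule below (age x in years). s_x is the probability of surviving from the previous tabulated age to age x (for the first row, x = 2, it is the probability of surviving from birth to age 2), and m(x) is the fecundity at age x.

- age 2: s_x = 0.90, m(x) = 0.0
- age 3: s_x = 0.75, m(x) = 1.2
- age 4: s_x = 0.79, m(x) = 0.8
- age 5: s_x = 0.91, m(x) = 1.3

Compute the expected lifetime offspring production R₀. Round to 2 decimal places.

1.87

Survivorship from birth: l_x = s_2·s_3·…·s_x.
  l_2 = 0.90000
  l_3 = 0.67500
  l_4 = 0.53325
  l_5 = 0.48526
R₀ = Σ l_x m(x):
  age 2: 0.90000 × 0.0 = 0.0000
  age 3: 0.67500 × 1.2 = 0.8100
  age 4: 0.53325 × 0.8 = 0.4266
  age 5: 0.48526 × 1.3 = 0.6308
R₀ = 0.0000 + 0.8100 + 0.4266 + 0.6308 = 1.8674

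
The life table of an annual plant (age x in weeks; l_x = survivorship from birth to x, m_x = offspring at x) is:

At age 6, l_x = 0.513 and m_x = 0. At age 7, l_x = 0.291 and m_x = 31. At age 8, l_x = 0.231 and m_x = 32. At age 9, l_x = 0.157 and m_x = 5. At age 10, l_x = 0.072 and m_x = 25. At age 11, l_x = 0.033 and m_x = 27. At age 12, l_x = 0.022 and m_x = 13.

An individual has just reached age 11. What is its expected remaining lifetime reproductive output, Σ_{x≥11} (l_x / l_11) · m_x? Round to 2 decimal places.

l_11 = 0.033. Conditional survival from age 11 to x is l_x / l_11.
  x=11: (0.033/0.033) × 27 = 27.0000
  x=12: (0.022/0.033) × 13 = 8.6667
Sum = 27.0000 + 8.6667 = 35.6667

35.67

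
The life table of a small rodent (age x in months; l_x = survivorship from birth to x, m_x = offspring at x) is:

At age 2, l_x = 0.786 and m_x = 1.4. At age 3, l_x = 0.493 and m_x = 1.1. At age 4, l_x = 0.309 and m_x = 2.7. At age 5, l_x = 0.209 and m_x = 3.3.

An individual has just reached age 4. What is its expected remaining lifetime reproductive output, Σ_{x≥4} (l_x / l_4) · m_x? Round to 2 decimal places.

l_4 = 0.309. Conditional survival from age 4 to x is l_x / l_4.
  x=4: (0.309/0.309) × 2.7 = 2.7000
  x=5: (0.209/0.309) × 3.3 = 2.2320
Sum = 2.7000 + 2.2320 = 4.9320

4.93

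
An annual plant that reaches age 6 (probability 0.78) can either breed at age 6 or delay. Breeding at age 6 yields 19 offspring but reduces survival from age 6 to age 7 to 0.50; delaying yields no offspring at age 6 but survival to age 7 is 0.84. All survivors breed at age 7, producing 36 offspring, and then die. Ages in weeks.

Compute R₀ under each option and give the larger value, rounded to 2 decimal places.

28.86

breed at age 6: R₀ = 0.78 × (19 + 0.50 × 36) = 0.78 × 37.0000 = 28.8600
delay to age 7: R₀ = 0.78 × (0.84 × 36) = 0.78 × 30.2400 = 23.5872
Higher: breed at age 6 (28.8600).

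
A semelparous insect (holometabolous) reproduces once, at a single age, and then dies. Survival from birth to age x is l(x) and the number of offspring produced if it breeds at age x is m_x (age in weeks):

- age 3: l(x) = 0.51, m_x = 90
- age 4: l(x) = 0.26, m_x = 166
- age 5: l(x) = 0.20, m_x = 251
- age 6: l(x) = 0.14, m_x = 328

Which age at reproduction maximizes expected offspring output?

5

Expected offspring if breeding at age x = l(x) × m_x:
  age 3: 0.51 × 90 = 45.900
  age 4: 0.26 × 166 = 43.160
  age 5: 0.20 × 251 = 50.200
  age 6: 0.14 × 328 = 45.920
Maximum at age 5 (50.200).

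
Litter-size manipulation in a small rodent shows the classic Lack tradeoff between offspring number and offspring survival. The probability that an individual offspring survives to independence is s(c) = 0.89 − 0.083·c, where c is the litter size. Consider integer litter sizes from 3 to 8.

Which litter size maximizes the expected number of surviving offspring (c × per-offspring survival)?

5

Expected surviving offspring = c × s(c):
  c=3: 3 × 0.641 = 1.923
  c=4: 4 × 0.558 = 2.232
  c=5: 5 × 0.475 = 2.375
  c=6: 6 × 0.392 = 2.352
  c=7: 7 × 0.309 = 2.163
  c=8: 8 × 0.226 = 1.808
Maximum at c = 5 (2.375 surviving offspring).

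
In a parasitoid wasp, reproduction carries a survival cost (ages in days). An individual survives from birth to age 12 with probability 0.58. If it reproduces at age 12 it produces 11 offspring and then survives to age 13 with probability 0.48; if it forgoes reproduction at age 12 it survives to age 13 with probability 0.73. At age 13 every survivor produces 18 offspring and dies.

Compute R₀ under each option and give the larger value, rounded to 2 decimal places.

breed at age 12: R₀ = 0.58 × (11 + 0.48 × 18) = 0.58 × 19.6400 = 11.3912
delay to age 13: R₀ = 0.58 × (0.73 × 18) = 0.58 × 13.1400 = 7.6212
Higher: breed at age 12 (11.3912).

11.39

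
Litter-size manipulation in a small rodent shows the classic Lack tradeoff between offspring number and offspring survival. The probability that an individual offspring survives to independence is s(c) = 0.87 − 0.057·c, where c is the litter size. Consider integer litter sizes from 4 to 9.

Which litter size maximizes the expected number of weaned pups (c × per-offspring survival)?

8

Expected weaned pups = c × s(c):
  c=4: 4 × 0.642 = 2.568
  c=5: 5 × 0.585 = 2.925
  c=6: 6 × 0.528 = 3.168
  c=7: 7 × 0.471 = 3.297
  c=8: 8 × 0.414 = 3.312
  c=9: 9 × 0.357 = 3.213
Maximum at c = 8 (3.312 weaned pups).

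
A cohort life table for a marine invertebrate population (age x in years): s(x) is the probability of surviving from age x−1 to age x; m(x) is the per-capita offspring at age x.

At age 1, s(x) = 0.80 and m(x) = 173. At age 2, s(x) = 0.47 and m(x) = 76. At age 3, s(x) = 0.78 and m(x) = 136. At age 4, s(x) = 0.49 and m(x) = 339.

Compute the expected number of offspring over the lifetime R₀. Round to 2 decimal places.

255.58

Survivorship from birth: l_x = s_1·s_2·…·s_x.
  l_1 = 0.80000
  l_2 = 0.37600
  l_3 = 0.29328
  l_4 = 0.14371
R₀ = Σ l_x m(x):
  age 1: 0.80000 × 173 = 138.4000
  age 2: 0.37600 × 76 = 28.5760
  age 3: 0.29328 × 136 = 39.8861
  age 4: 0.14371 × 339 = 48.7177
R₀ = 138.4000 + 28.5760 + 39.8861 + 48.7177 = 255.5798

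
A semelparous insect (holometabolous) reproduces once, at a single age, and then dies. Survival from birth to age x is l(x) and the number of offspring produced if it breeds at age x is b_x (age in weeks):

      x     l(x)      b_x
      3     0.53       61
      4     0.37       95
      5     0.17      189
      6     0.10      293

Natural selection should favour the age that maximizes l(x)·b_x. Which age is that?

Expected offspring if breeding at age x = l(x) × b_x:
  age 3: 0.53 × 61 = 32.330
  age 4: 0.37 × 95 = 35.150
  age 5: 0.17 × 189 = 32.130
  age 6: 0.10 × 293 = 29.300
Maximum at age 4 (35.150).

4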